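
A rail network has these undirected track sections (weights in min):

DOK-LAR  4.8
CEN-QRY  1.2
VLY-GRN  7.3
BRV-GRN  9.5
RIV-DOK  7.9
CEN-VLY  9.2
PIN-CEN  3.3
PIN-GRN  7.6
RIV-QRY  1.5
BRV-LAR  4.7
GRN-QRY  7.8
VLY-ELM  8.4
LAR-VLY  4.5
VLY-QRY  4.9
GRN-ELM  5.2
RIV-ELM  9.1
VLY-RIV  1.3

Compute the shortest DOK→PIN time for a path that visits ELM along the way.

29.8 min

Shortest DOK→ELM: DOK–RIV–ELM = 17
Shortest ELM→PIN: ELM–GRN–PIN = 12.8
Total via ELM: 17 + 12.8 = 29.8 min.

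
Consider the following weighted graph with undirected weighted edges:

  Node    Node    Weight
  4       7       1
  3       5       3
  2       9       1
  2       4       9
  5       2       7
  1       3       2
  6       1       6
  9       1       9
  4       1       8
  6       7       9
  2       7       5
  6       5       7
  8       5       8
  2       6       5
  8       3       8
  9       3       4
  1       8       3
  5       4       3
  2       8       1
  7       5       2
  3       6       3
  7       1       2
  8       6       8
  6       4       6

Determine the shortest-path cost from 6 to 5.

Settle nodes by increasing distance from 6:
6: 0
3: 3  (via 6)
1: 5  (via 3)
2: 5  (via 6)
4: 6  (via 6)
5: 6  (via 3)
Shortest route: 6–3–5 = 6.

6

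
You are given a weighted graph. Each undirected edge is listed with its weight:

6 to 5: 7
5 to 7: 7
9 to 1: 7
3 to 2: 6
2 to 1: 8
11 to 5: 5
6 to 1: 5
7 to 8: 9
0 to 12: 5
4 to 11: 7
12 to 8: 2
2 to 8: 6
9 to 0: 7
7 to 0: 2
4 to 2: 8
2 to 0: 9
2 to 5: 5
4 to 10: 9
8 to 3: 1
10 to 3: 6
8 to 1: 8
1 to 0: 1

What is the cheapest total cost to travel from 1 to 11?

15

Enumerating some paths:
1 → 0 → 7 → 5 → 11: 1+2+7+5 = 15
1 → 6 → 5 → 11: 5+7+5 = 17
The minimum is 15 via 1 → 0 → 7 → 5 → 11.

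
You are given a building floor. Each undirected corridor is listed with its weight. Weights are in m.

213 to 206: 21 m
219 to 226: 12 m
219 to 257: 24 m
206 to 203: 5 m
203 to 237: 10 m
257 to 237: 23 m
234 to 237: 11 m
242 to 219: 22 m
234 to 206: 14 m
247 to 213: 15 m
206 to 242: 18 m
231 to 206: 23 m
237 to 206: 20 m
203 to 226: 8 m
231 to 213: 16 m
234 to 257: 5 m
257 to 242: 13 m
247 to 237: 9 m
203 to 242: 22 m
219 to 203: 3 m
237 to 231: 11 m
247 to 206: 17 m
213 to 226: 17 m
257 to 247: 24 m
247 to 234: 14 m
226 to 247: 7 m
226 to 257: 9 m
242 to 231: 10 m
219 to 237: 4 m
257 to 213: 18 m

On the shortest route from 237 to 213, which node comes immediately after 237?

247

Compare a few routes:
237 - 231 - 213: 11+16 = 27
237 - 247 - 213: 9+15 = 24
The minimum is 24 m via 237 - 247 - 213.
So from 237 the first move is to 247.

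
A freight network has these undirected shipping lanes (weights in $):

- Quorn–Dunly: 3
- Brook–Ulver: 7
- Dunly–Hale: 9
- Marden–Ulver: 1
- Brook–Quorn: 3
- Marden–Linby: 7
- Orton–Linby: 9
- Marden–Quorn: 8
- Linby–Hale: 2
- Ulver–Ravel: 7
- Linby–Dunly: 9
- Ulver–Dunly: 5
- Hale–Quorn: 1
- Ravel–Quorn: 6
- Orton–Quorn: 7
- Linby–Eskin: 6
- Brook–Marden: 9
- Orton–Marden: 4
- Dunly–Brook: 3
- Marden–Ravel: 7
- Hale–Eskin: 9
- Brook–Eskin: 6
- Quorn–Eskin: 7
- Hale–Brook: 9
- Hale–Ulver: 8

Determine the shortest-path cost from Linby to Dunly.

$6

Enumerating some paths:
Linby–Hale–Quorn–Brook–Dunly: 2+1+3+3 = 9
Linby–Hale–Quorn–Dunly: 2+1+3 = 6
Cheapest is Linby–Hale–Quorn–Dunly at $6.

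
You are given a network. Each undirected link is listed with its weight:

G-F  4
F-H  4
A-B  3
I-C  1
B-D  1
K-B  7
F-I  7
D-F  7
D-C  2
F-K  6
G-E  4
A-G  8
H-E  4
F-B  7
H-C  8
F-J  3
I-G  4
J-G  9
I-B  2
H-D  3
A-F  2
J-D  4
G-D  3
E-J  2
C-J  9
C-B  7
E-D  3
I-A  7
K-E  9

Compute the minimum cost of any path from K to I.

Enumerating some paths:
K - B - D - C - I: 7+1+2+1 = 11
K - B - I: 7+2 = 9
Cheapest is K - B - I at 9.

9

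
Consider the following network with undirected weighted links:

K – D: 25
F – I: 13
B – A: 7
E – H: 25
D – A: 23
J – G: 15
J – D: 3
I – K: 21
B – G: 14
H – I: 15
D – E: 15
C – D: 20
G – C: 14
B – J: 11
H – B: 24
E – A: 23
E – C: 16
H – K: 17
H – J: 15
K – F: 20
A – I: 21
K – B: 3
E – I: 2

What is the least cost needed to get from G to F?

Compare a few routes:
G - B - K - F: 14+3+20 = 37
G - C - E - I - F: 14+16+2+13 = 45
Cheapest is G - B - K - F at 37.

37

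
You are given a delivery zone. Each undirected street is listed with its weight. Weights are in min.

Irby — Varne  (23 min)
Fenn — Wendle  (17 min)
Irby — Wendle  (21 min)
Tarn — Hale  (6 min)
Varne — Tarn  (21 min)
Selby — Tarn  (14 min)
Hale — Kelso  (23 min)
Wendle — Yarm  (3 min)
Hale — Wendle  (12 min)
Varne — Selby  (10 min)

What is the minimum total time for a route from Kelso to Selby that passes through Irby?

Shortest Kelso→Irby: Kelso–Hale–Wendle–Irby = 56
Shortest Irby→Selby: Irby–Varne–Selby = 33
Total via Irby: 56 + 33 = 89 min.

89 min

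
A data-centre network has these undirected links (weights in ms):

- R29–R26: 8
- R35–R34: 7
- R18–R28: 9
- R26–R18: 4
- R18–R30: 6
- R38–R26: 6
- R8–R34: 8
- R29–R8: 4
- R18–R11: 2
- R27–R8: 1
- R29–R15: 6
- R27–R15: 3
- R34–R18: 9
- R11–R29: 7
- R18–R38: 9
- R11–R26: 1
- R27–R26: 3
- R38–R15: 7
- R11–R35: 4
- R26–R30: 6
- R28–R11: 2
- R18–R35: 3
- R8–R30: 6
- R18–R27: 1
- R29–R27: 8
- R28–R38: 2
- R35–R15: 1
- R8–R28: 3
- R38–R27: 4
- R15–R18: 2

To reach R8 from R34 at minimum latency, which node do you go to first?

Compare a few routes:
R34–R35–R15–R18–R27–R8: 7+1+2+1+1 = 12
R34–R8: 8 = 8
R34–R18–R27–R8: 9+1+1 = 11
The minimum is 8 ms via R34–R8.
So from R34 the first move is to R8.

R8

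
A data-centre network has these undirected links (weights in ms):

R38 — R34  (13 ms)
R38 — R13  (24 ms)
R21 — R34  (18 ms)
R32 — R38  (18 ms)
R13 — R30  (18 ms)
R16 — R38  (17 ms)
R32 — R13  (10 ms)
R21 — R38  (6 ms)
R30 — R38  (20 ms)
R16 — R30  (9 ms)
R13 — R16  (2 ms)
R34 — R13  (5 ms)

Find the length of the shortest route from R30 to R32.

21 ms

Settle nodes by increasing distance from R30:
R30: 0
R16: 9  (via R30)
R13: 11  (via R16)
R34: 16  (via R13)
R38: 20  (via R30)
R32: 21  (via R13)
Shortest route: R30 → R16 → R13 → R32 = 21 ms.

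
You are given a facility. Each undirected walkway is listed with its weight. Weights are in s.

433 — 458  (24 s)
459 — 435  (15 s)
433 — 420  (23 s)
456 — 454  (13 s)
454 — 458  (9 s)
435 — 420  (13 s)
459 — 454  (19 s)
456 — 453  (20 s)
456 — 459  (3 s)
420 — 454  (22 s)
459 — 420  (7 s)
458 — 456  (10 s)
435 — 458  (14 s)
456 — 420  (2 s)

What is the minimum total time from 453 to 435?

35 s

Candidate routes:
453 → 456 → 420 → 435: 20+2+13 = 35
453 → 456 → 459 → 420 → 435: 20+3+7+13 = 43
453 → 456 → 459 → 435: 20+3+15 = 38
The minimum is 35 s via 453 → 456 → 420 → 435.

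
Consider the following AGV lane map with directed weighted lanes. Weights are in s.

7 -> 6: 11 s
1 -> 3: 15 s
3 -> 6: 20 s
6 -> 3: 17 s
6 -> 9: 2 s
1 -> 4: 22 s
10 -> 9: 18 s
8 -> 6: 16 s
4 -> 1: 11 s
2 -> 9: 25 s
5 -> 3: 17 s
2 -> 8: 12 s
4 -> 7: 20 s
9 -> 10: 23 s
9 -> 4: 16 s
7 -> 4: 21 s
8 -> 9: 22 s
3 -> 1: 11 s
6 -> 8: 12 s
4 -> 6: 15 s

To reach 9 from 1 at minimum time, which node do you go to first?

3

Compare a few routes:
1 - 3 - 6 - 9: 15+20+2 = 37
1 - 4 - 6 - 9: 22+15+2 = 39
1 - 3 - 6 - 8 - 9: 15+20+12+22 = 69
1 - 4 - 7 - 6 - 9: 22+20+11+2 = 55
The minimum is 37 s via 1 - 3 - 6 - 9.
So from 1 the first move is to 3.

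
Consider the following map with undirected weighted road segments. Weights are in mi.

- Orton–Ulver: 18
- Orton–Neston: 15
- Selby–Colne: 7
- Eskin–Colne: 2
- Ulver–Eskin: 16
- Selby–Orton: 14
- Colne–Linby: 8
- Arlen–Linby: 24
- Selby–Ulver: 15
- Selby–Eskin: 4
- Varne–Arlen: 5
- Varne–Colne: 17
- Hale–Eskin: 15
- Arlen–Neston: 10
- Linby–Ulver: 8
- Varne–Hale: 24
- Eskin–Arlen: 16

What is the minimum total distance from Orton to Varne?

30 mi

Enumerating some paths:
Orton - Selby - Colne - Varne: 14+7+17 = 38
Orton - Selby - Eskin - Colne - Varne: 14+4+2+17 = 37
Orton - Neston - Arlen - Varne: 15+10+5 = 30
The minimum is 30 mi via Orton - Neston - Arlen - Varne.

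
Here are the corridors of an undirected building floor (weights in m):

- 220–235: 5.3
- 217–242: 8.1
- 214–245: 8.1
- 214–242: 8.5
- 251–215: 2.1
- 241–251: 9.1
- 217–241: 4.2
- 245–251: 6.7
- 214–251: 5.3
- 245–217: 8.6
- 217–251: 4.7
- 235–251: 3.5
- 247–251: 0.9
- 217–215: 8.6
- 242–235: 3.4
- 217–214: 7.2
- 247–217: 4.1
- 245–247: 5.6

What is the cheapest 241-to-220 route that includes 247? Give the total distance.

Shortest 241→247: 241 → 217 → 247 = 8.3
Best 247 to 220: 247 → 251 → 235 → 220 costing 9.7
Total via 247: 8.3 + 9.7 = 18 m.

18 m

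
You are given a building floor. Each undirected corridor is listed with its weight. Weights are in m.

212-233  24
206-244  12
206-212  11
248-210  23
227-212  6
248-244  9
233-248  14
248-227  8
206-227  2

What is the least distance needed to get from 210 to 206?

33 m

Running Dijkstra from 210:
210: 0
248: 23  (via 210)
227: 31  (via 248)
244: 32  (via 248)
206: 33  (via 227)
Shortest route: 210 → 248 → 227 → 206 = 33 m.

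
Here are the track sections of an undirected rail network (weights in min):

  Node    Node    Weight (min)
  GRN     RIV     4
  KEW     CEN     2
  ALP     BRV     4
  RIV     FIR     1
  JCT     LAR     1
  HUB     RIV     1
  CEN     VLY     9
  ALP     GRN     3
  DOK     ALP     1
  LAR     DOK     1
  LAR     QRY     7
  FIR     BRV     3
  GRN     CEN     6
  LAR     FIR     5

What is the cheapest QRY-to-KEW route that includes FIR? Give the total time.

Best QRY to FIR: QRY–LAR–FIR costing 12
Shortest FIR→KEW: FIR–RIV–GRN–CEN–KEW = 13
Total via FIR: 12 + 13 = 25 min.

25 min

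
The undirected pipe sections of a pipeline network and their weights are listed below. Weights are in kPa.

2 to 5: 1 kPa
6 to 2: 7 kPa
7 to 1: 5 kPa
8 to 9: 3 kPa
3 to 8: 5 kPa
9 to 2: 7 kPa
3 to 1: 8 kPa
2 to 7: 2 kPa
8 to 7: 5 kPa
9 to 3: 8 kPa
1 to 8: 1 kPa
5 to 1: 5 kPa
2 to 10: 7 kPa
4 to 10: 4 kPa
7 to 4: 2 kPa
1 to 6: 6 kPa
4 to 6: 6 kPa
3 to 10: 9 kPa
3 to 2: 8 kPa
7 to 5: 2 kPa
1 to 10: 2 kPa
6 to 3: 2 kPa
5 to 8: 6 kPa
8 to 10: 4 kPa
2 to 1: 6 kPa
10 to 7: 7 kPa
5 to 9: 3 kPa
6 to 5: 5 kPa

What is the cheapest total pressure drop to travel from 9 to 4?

Running Dijkstra from 9:
9: 0
5: 3  (via 9)
8: 3  (via 9)
1: 4  (via 8)
2: 4  (via 5)
7: 5  (via 5)
10: 6  (via 1)
4: 7  (via 7)
Shortest route: 9–5–7–4 = 7 kPa.

7 kPa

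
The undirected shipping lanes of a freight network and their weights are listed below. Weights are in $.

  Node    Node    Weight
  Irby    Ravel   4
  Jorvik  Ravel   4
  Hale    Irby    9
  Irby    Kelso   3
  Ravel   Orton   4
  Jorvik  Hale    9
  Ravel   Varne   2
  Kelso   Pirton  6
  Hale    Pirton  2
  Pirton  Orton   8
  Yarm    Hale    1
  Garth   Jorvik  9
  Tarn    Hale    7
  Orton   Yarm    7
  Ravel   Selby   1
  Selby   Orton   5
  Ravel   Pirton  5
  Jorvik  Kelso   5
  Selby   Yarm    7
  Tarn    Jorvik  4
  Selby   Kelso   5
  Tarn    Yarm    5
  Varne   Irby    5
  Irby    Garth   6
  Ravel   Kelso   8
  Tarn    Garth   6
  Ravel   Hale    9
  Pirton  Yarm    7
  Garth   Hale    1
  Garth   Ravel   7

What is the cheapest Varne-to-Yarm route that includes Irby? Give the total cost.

$13

Shortest Varne→Irby: Varne–Irby = 5
Best Irby to Yarm: Irby–Garth–Hale–Yarm costing 8
Total via Irby: 5 + 8 = $13.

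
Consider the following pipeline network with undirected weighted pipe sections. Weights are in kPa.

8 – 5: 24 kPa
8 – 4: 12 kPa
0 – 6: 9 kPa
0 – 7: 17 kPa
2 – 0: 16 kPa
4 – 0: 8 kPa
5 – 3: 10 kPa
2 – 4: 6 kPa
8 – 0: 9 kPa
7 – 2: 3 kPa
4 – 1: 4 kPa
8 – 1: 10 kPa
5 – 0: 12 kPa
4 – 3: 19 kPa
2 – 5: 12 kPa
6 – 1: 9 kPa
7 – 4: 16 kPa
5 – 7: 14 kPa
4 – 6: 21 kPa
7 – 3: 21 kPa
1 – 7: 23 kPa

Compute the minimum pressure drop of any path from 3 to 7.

21 kPa

Shortest distances from 3:
3: 0
5: 10  (via 3)
4: 19  (via 3)
7: 21  (via 3)
Shortest route: 3–7 = 21 kPa.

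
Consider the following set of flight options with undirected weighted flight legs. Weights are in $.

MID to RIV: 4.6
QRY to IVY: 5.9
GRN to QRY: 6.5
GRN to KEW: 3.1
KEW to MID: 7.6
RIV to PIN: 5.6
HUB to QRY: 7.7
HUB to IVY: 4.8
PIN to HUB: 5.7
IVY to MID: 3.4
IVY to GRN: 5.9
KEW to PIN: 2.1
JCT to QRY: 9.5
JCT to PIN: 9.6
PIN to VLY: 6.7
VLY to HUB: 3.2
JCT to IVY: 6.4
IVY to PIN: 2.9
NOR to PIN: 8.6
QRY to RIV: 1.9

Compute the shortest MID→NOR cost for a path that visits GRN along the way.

Shortest MID→GRN: MID–IVY–GRN = 9.3
Shortest GRN→NOR: GRN–KEW–PIN–NOR = 13.8
Total via GRN: 9.3 + 13.8 = $23.1.

$23.1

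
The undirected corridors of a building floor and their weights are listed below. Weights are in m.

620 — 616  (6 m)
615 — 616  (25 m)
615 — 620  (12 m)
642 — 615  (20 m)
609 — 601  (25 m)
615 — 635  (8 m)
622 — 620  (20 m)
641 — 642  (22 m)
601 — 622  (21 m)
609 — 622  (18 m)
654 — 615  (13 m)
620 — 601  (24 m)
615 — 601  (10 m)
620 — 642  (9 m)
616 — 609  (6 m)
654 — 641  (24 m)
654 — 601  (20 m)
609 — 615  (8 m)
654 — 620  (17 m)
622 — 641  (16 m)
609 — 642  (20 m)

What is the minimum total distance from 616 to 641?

Enumerating some paths:
616 - 620 - 622 - 641: 6+20+16 = 42
616 - 620 - 642 - 641: 6+9+22 = 37
616 - 609 - 622 - 641: 6+18+16 = 40
Cheapest is 616 - 620 - 642 - 641 at 37 m.

37 m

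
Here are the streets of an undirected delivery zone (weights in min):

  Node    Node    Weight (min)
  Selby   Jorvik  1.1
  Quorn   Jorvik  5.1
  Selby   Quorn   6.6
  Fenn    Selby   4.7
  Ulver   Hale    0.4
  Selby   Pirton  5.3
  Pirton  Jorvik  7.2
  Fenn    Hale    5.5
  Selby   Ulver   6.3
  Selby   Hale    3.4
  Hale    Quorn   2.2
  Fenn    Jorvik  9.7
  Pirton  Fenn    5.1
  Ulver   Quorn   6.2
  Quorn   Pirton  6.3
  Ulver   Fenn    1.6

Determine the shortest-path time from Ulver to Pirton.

6.7 min

Settle nodes by increasing distance from Ulver:
Ulver: 0
Hale: 0.4  (via Ulver)
Fenn: 1.6  (via Ulver)
Quorn: 2.6  (via Hale)
Selby: 3.8  (via Hale)
Jorvik: 4.9  (via Selby)
Pirton: 6.7  (via Fenn)
Shortest route: Ulver–Fenn–Pirton = 6.7 min.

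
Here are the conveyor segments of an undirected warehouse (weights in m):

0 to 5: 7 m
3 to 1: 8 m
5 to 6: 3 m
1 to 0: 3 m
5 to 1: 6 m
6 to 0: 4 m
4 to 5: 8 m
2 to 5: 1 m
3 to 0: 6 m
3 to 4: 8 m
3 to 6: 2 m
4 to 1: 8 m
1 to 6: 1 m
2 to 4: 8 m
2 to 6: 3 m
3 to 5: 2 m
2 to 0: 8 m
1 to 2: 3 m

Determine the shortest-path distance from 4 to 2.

8 m

Enumerating some paths:
4 → 5 → 2: 8+1 = 9
4 → 2: 8 = 8
4 → 1 → 2: 8+3 = 11
The minimum is 8 m via 4 → 2.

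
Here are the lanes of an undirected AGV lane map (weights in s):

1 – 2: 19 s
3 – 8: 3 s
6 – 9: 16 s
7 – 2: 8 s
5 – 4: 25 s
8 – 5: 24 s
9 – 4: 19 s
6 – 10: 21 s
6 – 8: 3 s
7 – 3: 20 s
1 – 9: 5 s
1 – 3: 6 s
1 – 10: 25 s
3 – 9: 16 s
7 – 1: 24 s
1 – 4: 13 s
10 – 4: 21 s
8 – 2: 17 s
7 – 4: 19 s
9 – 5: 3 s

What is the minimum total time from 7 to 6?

26 s

Compare a few routes:
7 → 3 → 8 → 6: 20+3+3 = 26
7 → 2 → 8 → 6: 8+17+3 = 28
7 → 2 → 1 → 3 → 8 → 6: 8+19+6+3+3 = 39
7 → 1 → 3 → 8 → 6: 24+6+3+3 = 36
Cheapest is 7 → 3 → 8 → 6 at 26 s.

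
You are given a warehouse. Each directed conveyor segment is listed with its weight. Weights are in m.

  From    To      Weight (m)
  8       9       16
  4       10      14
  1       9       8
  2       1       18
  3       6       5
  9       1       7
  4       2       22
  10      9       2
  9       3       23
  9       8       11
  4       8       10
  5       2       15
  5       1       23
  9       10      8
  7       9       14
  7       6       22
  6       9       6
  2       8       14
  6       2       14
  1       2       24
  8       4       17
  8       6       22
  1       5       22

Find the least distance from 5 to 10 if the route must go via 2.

49 m

Best 5 to 2: 5–2 costing 15
Shortest 2→10: 2–1–9–10 = 34
Total via 2: 15 + 34 = 49 m.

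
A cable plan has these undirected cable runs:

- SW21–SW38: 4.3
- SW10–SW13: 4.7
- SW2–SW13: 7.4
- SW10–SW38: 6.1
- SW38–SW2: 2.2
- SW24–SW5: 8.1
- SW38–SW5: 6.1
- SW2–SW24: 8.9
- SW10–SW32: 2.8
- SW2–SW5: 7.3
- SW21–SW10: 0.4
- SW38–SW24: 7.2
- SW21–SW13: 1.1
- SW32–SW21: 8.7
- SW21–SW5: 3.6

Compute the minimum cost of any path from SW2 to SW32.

9.7

Settle nodes by increasing distance from SW2:
SW2: 0
SW38: 2.2  (via SW2)
SW21: 6.5  (via SW38)
SW10: 6.9  (via SW21)
SW5: 7.3  (via SW2)
SW13: 7.4  (via SW2)
SW24: 8.9  (via SW2)
SW32: 9.7  (via SW10)
Shortest route: SW2 → SW38 → SW21 → SW10 → SW32 = 9.7.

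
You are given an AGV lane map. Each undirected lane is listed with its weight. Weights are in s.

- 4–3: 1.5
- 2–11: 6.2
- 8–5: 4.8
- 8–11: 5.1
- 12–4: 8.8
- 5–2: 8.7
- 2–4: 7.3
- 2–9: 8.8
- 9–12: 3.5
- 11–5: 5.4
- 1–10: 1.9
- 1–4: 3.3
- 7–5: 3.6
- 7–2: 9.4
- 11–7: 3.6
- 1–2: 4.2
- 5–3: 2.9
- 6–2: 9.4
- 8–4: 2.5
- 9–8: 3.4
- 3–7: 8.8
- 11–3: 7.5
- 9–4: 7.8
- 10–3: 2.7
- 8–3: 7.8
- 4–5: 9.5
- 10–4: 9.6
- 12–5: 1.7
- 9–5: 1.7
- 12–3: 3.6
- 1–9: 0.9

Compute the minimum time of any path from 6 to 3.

18.2 s

Candidate routes:
6–2–1–9–5–3: 9.4+4.2+0.9+1.7+2.9 = 19.1
6–2–1–10–3: 9.4+4.2+1.9+2.7 = 18.2
6–2–1–4–3: 9.4+4.2+3.3+1.5 = 18.4
Cheapest is 6–2–1–10–3 at 18.2 s.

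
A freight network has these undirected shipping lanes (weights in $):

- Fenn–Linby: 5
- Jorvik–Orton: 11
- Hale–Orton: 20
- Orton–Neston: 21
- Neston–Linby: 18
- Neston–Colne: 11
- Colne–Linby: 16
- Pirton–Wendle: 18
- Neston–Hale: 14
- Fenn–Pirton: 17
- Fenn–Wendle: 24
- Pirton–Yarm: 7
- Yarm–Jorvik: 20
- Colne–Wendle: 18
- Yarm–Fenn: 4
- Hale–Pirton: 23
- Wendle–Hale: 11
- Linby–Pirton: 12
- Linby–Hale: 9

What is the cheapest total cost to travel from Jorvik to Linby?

Shortest distances from Jorvik:
Jorvik: 0
Orton: 11  (via Jorvik)
Yarm: 20  (via Jorvik)
Fenn: 24  (via Yarm)
Pirton: 27  (via Yarm)
Linby: 29  (via Fenn)
Shortest route: Jorvik–Yarm–Fenn–Linby = $29.

$29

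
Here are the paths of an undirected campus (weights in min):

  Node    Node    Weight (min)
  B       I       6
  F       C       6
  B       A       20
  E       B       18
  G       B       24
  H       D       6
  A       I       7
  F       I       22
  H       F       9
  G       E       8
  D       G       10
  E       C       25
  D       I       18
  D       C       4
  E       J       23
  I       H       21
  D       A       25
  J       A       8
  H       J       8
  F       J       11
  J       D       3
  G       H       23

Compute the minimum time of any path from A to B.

Candidate routes:
A - B: 20 = 20
A - I - B: 7+6 = 13
Cheapest is A - I - B at 13 min.

13 min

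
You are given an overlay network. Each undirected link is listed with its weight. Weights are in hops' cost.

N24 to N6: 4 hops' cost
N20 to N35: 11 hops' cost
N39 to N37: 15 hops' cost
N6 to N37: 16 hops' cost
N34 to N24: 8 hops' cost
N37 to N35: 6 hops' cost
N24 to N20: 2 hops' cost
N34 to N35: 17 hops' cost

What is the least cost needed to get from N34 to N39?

38 hops' cost

Enumerating some paths:
N34–N35–N37–N39: 17+6+15 = 38
N34–N35–N20–N24–N6–N37–N39: 17+11+2+4+16+15 = 65
N34–N24–N20–N35–N37–N39: 8+2+11+6+15 = 42
N34–N24–N6–N37–N39: 8+4+16+15 = 43
Cheapest is N34–N35–N37–N39 at 38 hops' cost.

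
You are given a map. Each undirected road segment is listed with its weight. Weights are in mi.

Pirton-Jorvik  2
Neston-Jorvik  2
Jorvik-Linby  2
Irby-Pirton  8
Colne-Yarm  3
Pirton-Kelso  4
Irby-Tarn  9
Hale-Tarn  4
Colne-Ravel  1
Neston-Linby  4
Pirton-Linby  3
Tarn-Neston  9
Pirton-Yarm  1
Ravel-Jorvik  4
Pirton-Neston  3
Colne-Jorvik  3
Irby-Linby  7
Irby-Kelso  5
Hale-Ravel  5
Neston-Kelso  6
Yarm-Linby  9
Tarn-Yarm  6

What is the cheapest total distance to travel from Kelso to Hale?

Enumerating some paths:
Kelso → Pirton → Jorvik → Ravel → Hale: 4+2+4+5 = 15
Kelso → Pirton → Yarm → Tarn → Hale: 4+1+6+4 = 15
Kelso → Pirton → Yarm → Colne → Ravel → Hale: 4+1+3+1+5 = 14
Cheapest is Kelso → Pirton → Yarm → Colne → Ravel → Hale at 14 mi.

14 mi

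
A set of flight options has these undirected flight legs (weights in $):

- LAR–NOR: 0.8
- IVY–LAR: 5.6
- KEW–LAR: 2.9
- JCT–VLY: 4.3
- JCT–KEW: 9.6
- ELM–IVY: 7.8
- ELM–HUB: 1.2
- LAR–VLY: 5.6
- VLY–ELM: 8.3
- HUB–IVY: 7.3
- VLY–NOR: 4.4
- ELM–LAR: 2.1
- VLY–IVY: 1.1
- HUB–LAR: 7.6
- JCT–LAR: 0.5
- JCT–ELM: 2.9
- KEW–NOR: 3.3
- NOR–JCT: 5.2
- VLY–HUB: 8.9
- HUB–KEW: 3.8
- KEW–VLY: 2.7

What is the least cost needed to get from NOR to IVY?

Enumerating some paths:
NOR - LAR - IVY: 0.8+5.6 = 6.4
NOR - VLY - IVY: 4.4+1.1 = 5.5
The minimum is $5.5 via NOR - VLY - IVY.

$5.5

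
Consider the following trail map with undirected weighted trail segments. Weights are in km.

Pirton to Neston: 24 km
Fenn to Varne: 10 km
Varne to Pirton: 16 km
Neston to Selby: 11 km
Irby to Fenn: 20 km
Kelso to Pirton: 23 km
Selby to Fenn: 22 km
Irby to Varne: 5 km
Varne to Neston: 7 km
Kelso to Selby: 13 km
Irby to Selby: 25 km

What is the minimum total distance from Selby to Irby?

23 km

Enumerating some paths:
Selby–Fenn–Varne–Irby: 22+10+5 = 37
Selby–Irby: 25 = 25
Selby–Fenn–Irby: 22+20 = 42
Selby–Neston–Varne–Irby: 11+7+5 = 23
The minimum is 23 km via Selby–Neston–Varne–Irby.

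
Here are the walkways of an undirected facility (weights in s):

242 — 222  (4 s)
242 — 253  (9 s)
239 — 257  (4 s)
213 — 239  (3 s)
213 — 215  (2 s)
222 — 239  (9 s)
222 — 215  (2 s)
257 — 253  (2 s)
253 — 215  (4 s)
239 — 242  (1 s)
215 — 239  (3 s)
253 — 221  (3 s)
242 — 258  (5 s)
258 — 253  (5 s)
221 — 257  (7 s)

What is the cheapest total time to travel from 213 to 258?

9 s

Shortest distances from 213:
213: 0
215: 2  (via 213)
239: 3  (via 213)
242: 4  (via 239)
222: 4  (via 215)
253: 6  (via 215)
257: 7  (via 239)
221: 9  (via 253)
258: 9  (via 242)
Shortest route: 213–239–242–258 = 9 s.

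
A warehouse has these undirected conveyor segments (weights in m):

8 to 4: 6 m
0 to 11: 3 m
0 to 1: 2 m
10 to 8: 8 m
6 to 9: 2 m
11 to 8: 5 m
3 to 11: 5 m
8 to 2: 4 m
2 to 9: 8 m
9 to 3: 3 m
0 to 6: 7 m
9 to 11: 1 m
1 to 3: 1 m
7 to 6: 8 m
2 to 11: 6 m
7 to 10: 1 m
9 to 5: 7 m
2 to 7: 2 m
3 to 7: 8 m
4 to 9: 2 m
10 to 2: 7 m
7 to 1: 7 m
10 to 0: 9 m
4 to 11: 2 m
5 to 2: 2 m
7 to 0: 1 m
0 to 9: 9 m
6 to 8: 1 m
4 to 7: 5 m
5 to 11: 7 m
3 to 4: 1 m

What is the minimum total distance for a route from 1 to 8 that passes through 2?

9 m

Shortest 1→2: 1–0–7–2 = 5
Best 2 to 8: 2–8 costing 4
Total via 2: 5 + 4 = 9 m.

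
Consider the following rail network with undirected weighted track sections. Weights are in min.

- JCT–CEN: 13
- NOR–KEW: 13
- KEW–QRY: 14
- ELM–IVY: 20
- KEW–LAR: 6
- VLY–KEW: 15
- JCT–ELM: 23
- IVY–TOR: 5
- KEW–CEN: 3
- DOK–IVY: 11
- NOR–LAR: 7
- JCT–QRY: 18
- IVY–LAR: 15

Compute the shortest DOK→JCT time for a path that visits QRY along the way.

Shortest DOK→QRY: DOK–IVY–LAR–KEW–QRY = 46
Best QRY to JCT: QRY–JCT costing 18
Total via QRY: 46 + 18 = 64 min.

64 min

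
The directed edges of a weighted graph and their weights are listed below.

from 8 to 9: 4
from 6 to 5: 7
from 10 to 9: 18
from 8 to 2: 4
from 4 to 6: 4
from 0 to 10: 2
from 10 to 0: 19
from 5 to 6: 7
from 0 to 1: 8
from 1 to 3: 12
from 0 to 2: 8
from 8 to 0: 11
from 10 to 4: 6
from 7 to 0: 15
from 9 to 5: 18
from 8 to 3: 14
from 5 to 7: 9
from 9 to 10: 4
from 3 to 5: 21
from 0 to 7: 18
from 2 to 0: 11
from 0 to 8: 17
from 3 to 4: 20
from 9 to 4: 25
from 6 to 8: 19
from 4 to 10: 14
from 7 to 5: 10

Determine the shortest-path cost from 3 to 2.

Shortest distances from 3:
3: 0
4: 20  (via 3)
5: 21  (via 3)
6: 24  (via 4)
7: 30  (via 5)
10: 34  (via 4)
8: 43  (via 6)
0: 45  (via 7)
2: 47  (via 8)
Shortest route: 3 → 4 → 6 → 8 → 2 = 47.

47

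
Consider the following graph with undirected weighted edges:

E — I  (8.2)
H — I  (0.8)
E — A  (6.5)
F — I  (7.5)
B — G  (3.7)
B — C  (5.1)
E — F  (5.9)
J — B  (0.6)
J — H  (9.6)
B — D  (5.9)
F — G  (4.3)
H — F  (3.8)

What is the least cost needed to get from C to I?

16.1

Running Dijkstra from C:
C: 0
B: 5.1  (via C)
J: 5.7  (via B)
G: 8.8  (via B)
D: 11  (via B)
F: 13.1  (via G)
H: 15.3  (via J)
I: 16.1  (via H)
Shortest route: C → B → J → H → I = 16.1.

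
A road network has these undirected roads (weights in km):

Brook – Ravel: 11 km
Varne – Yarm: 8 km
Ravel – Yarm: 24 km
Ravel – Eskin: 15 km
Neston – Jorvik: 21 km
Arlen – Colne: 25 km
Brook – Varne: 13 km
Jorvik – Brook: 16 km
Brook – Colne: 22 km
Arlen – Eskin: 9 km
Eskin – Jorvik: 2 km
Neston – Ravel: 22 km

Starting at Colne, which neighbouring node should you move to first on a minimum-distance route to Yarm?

Brook

Enumerating some paths:
Colne–Brook–Varne–Yarm: 22+13+8 = 43
Colne–Brook–Ravel–Yarm: 22+11+24 = 57
The minimum is 43 km via Colne–Brook–Varne–Yarm.
So from Colne the first move is to Brook.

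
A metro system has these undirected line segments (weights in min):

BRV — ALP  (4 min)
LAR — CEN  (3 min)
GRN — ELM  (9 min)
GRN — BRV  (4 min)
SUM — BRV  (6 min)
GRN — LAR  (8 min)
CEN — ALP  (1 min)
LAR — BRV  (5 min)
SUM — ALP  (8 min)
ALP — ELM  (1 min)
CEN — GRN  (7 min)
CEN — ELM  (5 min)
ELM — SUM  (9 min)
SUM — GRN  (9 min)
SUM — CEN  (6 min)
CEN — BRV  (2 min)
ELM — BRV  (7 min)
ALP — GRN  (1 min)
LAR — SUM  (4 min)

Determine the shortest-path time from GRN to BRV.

Settle nodes by increasing distance from GRN:
GRN: 0
ALP: 1  (via GRN)
CEN: 2  (via ALP)
ELM: 2  (via ALP)
BRV: 4  (via GRN)
Shortest route: GRN → BRV = 4 min.

4 min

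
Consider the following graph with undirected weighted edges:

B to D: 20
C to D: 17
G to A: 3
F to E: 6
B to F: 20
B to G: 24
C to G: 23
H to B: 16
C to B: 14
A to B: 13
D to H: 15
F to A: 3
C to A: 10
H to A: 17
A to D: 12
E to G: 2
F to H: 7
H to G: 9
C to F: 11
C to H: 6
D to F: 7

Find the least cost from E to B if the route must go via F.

22

Shortest E→F: E–F = 6
Shortest F→B: F–A–B = 16
Total via F: 6 + 16 = 22.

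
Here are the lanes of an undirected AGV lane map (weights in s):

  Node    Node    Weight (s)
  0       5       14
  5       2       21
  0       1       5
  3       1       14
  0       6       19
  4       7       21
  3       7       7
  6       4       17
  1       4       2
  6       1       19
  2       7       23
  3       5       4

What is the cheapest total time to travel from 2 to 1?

39 s

Compare a few routes:
2 → 5 → 0 → 1: 21+14+5 = 40
2 → 7 → 3 → 1: 23+7+14 = 44
2 → 5 → 3 → 1: 21+4+14 = 39
The minimum is 39 s via 2 → 5 → 3 → 1.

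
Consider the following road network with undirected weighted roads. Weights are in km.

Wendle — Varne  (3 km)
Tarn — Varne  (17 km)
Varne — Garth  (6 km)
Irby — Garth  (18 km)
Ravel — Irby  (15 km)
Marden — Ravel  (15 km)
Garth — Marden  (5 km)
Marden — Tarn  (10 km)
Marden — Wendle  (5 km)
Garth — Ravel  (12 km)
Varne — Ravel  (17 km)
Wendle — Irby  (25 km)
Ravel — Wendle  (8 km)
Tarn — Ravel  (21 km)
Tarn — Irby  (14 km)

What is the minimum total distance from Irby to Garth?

Enumerating some paths:
Irby–Tarn–Marden–Garth: 14+10+5 = 29
Irby–Ravel–Garth: 15+12 = 27
Irby–Garth: 18 = 18
The minimum is 18 km via Irby–Garth.

18 km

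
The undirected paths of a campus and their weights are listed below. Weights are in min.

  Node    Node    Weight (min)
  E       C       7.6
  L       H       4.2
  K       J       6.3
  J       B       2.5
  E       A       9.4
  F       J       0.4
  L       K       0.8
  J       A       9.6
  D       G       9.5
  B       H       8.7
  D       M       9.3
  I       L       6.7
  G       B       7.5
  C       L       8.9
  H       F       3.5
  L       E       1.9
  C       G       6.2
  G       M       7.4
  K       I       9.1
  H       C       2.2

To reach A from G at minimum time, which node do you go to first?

B

Enumerating some paths:
G–C–H–F–J–A: 6.2+2.2+3.5+0.4+9.6 = 21.9
G–B–J–A: 7.5+2.5+9.6 = 19.6
The minimum is 19.6 min via G–B–J–A.
So from G the first move is to B.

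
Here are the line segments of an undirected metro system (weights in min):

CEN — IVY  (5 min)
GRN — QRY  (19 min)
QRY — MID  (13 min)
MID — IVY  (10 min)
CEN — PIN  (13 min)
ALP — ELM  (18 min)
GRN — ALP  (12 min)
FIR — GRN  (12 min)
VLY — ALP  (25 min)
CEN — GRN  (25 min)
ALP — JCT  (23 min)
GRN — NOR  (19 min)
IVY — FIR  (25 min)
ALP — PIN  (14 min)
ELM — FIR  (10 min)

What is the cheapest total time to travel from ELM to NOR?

41 min

Enumerating some paths:
ELM → FIR → GRN → NOR: 10+12+19 = 41
ELM → ALP → GRN → NOR: 18+12+19 = 49
The minimum is 41 min via ELM → FIR → GRN → NOR.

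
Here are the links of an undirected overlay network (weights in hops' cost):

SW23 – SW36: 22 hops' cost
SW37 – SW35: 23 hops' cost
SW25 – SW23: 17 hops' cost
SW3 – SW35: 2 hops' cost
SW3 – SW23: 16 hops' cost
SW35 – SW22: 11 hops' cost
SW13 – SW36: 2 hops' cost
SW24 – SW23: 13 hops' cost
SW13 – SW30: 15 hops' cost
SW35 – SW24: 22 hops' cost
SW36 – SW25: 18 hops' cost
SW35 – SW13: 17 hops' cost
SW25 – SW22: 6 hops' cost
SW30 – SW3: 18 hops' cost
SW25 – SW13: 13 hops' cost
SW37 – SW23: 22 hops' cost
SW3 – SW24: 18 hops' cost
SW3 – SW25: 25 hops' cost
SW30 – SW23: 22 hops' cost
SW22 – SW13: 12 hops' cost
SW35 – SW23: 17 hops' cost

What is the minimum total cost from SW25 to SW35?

Enumerating some paths:
SW25–SW3–SW35: 25+2 = 27
SW25–SW13–SW35: 13+17 = 30
SW25–SW23–SW35: 17+17 = 34
SW25–SW22–SW35: 6+11 = 17
The minimum is 17 hops' cost via SW25–SW22–SW35.

17 hops' cost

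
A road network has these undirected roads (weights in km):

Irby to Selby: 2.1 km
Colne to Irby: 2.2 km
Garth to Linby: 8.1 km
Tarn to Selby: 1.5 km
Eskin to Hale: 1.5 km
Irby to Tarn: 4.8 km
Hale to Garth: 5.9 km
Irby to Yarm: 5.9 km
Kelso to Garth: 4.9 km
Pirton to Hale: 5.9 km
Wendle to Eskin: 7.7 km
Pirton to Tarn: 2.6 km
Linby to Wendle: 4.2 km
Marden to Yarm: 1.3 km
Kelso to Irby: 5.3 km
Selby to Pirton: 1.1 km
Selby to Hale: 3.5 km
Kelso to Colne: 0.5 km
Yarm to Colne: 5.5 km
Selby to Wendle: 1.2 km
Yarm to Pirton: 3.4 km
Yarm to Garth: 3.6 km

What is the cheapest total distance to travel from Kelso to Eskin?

Candidate routes:
Kelso–Colne–Irby–Selby–Hale–Eskin: 0.5+2.2+2.1+3.5+1.5 = 9.8
Kelso–Garth–Hale–Eskin: 4.9+5.9+1.5 = 12.3
Cheapest is Kelso–Colne–Irby–Selby–Hale–Eskin at 9.8 km.

9.8 km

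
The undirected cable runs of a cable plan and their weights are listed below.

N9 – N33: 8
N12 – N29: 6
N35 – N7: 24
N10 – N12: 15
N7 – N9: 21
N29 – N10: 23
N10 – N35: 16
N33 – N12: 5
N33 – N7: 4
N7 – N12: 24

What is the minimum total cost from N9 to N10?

Settle nodes by increasing distance from N9:
N9: 0
N33: 8  (via N9)
N7: 12  (via N33)
N12: 13  (via N33)
N29: 19  (via N12)
N10: 28  (via N12)
Shortest route: N9–N33–N12–N10 = 28.

28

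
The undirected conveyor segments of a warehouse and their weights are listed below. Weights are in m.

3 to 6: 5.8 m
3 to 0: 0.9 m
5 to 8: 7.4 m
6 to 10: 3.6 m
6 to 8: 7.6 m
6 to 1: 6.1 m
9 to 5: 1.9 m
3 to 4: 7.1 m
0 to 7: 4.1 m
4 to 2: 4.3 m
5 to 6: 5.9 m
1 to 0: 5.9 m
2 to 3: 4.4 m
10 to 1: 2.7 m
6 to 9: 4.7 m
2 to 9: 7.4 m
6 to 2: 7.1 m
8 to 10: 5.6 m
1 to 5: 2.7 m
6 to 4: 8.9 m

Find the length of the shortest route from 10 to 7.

Candidate routes:
10 - 1 - 0 - 7: 2.7+5.9+4.1 = 12.7
10 - 6 - 3 - 0 - 7: 3.6+5.8+0.9+4.1 = 14.4
Cheapest is 10 - 1 - 0 - 7 at 12.7 m.

12.7 m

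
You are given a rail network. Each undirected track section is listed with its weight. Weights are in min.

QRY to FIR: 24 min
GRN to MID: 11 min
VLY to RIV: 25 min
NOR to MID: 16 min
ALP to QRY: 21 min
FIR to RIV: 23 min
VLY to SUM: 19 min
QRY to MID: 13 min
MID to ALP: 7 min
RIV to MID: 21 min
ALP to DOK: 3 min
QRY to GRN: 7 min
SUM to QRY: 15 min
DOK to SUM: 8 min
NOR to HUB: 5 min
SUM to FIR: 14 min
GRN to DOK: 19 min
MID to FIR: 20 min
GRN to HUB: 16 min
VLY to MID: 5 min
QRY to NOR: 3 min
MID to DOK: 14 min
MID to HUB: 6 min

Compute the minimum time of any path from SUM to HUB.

23 min

Compare a few routes:
SUM → VLY → MID → HUB: 19+5+6 = 30
SUM → DOK → MID → HUB: 8+14+6 = 28
SUM → DOK → ALP → MID → HUB: 8+3+7+6 = 24
SUM → QRY → NOR → HUB: 15+3+5 = 23
Cheapest is SUM → QRY → NOR → HUB at 23 min.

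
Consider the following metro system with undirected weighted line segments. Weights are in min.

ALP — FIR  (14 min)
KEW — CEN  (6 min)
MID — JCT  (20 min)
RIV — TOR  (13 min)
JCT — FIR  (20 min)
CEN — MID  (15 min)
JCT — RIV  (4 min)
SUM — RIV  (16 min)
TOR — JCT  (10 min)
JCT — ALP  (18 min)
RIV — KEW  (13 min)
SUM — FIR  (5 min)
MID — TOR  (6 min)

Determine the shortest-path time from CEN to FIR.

Settle nodes by increasing distance from CEN:
CEN: 0
KEW: 6  (via CEN)
MID: 15  (via CEN)
RIV: 19  (via KEW)
TOR: 21  (via MID)
JCT: 23  (via RIV)
SUM: 35  (via RIV)
FIR: 40  (via SUM)
Shortest route: CEN–KEW–RIV–SUM–FIR = 40 min.

40 min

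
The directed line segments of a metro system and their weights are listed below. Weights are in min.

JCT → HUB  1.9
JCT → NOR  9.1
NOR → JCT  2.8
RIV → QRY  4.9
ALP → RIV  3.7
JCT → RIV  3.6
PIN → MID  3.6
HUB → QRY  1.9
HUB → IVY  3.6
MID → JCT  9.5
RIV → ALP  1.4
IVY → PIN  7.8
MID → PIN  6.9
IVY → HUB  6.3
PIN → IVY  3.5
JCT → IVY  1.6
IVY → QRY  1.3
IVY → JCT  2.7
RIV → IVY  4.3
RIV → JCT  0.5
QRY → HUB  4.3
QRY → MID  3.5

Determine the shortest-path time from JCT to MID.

Compare a few routes:
JCT–HUB–QRY–MID: 1.9+1.9+3.5 = 7.3
JCT–HUB–IVY–QRY–MID: 1.9+3.6+1.3+3.5 = 10.3
JCT–IVY–QRY–MID: 1.6+1.3+3.5 = 6.4
The minimum is 6.4 min via JCT–IVY–QRY–MID.

6.4 min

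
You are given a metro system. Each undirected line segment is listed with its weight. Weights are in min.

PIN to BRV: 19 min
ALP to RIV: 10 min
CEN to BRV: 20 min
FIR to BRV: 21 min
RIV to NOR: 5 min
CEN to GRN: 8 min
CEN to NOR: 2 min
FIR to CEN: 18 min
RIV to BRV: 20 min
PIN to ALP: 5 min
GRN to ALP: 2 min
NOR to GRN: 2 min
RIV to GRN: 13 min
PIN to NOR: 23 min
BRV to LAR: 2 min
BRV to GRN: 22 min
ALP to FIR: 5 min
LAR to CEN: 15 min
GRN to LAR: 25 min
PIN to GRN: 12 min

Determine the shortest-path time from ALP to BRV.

23 min

Enumerating some paths:
ALP–PIN–BRV: 5+19 = 24
ALP–GRN–NOR–CEN–LAR–BRV: 2+2+2+15+2 = 23
Cheapest is ALP–GRN–NOR–CEN–LAR–BRV at 23 min.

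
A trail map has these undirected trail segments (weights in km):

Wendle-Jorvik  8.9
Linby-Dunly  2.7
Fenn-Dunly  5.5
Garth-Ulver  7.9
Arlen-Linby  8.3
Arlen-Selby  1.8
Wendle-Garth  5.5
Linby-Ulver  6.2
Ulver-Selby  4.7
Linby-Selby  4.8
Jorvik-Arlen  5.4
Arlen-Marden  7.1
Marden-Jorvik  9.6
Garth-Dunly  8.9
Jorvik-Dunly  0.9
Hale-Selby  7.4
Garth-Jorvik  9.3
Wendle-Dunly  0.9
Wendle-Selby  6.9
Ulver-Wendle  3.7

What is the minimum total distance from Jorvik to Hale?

Enumerating some paths:
Jorvik → Arlen → Selby → Hale: 5.4+1.8+7.4 = 14.6
Jorvik → Dunly → Wendle → Selby → Hale: 0.9+0.9+6.9+7.4 = 16.1
Jorvik → Dunly → Linby → Selby → Hale: 0.9+2.7+4.8+7.4 = 15.8
The minimum is 14.6 km via Jorvik → Arlen → Selby → Hale.

14.6 km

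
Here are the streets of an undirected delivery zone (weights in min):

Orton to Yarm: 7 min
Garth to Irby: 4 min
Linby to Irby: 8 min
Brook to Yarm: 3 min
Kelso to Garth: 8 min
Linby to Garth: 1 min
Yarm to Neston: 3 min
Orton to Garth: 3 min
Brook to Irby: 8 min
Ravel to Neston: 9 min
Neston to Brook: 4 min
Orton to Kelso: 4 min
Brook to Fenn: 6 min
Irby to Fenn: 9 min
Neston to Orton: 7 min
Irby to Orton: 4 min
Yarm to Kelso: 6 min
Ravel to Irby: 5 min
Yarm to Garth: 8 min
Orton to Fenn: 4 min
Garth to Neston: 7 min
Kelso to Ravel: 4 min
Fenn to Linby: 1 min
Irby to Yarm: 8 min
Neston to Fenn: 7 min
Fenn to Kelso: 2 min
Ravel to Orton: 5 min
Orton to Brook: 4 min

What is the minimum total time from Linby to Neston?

Enumerating some paths:
Linby → Garth → Neston: 1+7 = 8
Linby → Fenn → Brook → Neston: 1+6+4 = 11
Linby → Garth → Orton → Neston: 1+3+7 = 11
The minimum is 8 min via Linby → Garth → Neston.

8 min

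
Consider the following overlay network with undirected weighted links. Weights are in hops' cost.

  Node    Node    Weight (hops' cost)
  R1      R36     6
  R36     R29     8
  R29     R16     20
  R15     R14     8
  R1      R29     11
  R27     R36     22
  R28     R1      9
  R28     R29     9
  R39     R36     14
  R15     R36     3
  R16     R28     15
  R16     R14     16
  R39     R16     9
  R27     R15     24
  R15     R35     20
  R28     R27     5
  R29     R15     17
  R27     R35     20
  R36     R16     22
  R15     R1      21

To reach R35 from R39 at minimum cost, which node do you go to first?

R36

Candidate routes:
R39 - R16 - R28 - R27 - R35: 9+15+5+20 = 49
R39 - R36 - R15 - R35: 14+3+20 = 37
The minimum is 37 hops' cost via R39 - R36 - R15 - R35.
So from R39 the first move is to R36.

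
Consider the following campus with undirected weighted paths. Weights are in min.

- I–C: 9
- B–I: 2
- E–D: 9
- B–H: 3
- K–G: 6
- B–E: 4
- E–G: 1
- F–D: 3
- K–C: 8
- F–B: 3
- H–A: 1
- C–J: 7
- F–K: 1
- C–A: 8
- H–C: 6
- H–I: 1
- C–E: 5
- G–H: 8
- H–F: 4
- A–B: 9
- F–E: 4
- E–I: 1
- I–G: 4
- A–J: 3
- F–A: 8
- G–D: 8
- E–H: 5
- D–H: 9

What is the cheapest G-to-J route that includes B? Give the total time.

11 min

Best G to B: G → E → I → B costing 4
Shortest B→J: B → H → A → J = 7
Total via B: 4 + 7 = 11 min.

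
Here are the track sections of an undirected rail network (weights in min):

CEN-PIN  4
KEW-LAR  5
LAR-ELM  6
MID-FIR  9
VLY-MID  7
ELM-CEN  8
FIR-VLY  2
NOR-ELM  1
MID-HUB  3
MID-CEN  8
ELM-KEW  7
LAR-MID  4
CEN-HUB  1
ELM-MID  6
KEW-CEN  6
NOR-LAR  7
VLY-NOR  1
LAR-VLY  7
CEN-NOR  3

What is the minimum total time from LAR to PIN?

12 min

Candidate routes:
LAR - ELM - NOR - CEN - PIN: 6+1+3+4 = 14
LAR - MID - HUB - CEN - PIN: 4+3+1+4 = 12
The minimum is 12 min via LAR - MID - HUB - CEN - PIN.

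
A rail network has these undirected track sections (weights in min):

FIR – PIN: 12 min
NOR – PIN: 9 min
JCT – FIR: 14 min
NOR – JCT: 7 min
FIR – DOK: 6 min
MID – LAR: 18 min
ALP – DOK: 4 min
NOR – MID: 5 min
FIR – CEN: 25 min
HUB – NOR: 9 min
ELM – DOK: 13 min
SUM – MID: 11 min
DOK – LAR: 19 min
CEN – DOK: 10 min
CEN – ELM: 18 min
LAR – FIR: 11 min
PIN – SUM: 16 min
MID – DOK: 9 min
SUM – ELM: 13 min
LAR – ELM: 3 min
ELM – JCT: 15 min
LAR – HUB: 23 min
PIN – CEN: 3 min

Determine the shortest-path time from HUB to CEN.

Enumerating some paths:
HUB–NOR–MID–SUM–PIN–CEN: 9+5+11+16+3 = 44
HUB–LAR–ELM–CEN: 23+3+18 = 44
HUB–NOR–PIN–CEN: 9+9+3 = 21
HUB–NOR–MID–DOK–CEN: 9+5+9+10 = 33
Cheapest is HUB–NOR–PIN–CEN at 21 min.

21 min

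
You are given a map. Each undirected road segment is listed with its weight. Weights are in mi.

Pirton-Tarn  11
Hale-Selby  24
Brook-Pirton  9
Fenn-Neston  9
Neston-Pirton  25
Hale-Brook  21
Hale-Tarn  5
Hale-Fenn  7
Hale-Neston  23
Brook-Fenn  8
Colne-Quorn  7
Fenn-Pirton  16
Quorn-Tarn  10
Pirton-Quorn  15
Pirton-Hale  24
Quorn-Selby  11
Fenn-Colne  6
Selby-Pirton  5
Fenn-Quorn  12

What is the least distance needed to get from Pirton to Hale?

Enumerating some paths:
Pirton → Fenn → Hale: 16+7 = 23
Pirton → Tarn → Hale: 11+5 = 16
Pirton → Hale: 24 = 24
Cheapest is Pirton → Tarn → Hale at 16 mi.

16 mi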